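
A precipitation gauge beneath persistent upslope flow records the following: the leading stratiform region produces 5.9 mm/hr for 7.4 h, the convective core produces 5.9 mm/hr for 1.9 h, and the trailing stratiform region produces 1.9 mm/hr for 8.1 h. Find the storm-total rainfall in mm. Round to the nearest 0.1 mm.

Total = Σ Rᵢ Δtᵢ = 5.9 × 7.4 + 5.9 × 1.9 + 1.9 × 8.1
      = 43.66 + 11.21 + 15.39 = 70.3 mm.

total ≈ 70.3 mm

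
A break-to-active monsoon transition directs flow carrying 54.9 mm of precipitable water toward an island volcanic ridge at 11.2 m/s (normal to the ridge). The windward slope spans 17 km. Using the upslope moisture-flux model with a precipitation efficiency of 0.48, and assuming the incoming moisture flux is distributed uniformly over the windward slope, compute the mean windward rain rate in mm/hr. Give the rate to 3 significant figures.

Incoming column moisture flux per unit ridge length: F = V × PW = 11.2 × 54.9 = 614.88 mm·m/s.
Spread over the 17 km slope with efficiency ε = 0.48: R = ε·F/W = 0.48 × 614.88 / 17000 m = 1.736e-02 mm/s.
R = 1.736e-02 × 3600 = 62.5 mm/hr.

R ≈ 62.5 mm/hr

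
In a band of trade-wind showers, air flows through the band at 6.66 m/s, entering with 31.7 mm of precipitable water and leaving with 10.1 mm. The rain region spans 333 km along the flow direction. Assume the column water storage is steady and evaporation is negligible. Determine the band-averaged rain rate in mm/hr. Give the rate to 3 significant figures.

Column moisture flux per unit crosswind length is F = V × PW.
Inflow: F_in = 6.66 × 31.7 = 211.122 mm·m/s
Outflow: F_out = 6.66 × 10.1 = 67.266 mm·m/s
Steady-state rate R = (F_in − F_out)/L = (211.122 − 67.266) / 333000 m = 4.320e-04 mm/s.
R = 4.320e-04 × 3600 = 1.56 mm/hr.

R ≈ 1.56 mm/hr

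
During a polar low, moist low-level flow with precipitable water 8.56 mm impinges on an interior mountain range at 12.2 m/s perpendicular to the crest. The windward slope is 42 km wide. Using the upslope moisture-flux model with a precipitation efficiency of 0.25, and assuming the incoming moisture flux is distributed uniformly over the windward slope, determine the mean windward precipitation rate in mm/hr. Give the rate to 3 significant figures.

Incoming column moisture flux per unit ridge length: F = V × PW = 12.2 × 8.56 = 104.432 mm·m/s.
Spread over the 42 km slope with efficiency ε = 0.25: R = ε·F/W = 0.25 × 104.432 / 42000 m = 6.216e-04 mm/s.
R = 6.216e-04 × 3600 = 2.24 mm/hr.

R ≈ 2.24 mm/hr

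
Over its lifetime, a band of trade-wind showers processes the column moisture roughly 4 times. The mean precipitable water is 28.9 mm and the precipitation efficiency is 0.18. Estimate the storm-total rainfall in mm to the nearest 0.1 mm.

Each cycle deposits ε × PW = 0.18 × 28.9 = 5.202 mm.
Over 4 cycles: 4 × 5.202 = 20.8 mm.

rainfall ≈ 20.8 mm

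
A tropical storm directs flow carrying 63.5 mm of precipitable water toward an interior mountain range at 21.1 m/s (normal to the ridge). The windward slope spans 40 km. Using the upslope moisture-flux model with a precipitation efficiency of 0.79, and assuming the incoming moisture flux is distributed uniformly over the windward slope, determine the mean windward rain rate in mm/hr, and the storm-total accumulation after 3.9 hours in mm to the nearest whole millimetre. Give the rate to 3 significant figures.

Incoming column moisture flux per unit ridge length: F = V × PW = 21.1 × 63.5 = 1339.85 mm·m/s.
Spread over the 40 km slope with efficiency ε = 0.79: R = ε·F/W = 0.79 × 1339.85 / 40000 m = 2.646e-02 mm/s.
R = 2.646e-02 × 3600 = 95.3 mm/hr.
Over 3.9 h: total = 95.3 × 3.9 = 371.67 ≈ 372 mm.

R ≈ 95.3 mm/hr; total ≈ 372 mm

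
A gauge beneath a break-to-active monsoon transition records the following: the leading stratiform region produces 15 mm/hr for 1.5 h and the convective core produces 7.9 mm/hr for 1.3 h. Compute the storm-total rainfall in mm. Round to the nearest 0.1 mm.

total ≈ 32.8 mm

Total = Σ Rᵢ Δtᵢ = 15 × 1.5 + 7.9 × 1.3
      = 22.5 + 10.27 = 32.8 mm.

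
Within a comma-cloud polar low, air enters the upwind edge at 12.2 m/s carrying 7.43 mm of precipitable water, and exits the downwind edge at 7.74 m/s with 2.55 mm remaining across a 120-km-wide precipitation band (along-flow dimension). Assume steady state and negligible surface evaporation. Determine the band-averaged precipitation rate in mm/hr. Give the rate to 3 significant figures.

R ≈ 2.13 mm/hr

Column moisture flux per unit crosswind length is F = V × PW.
Inflow: F_in = 12.2 × 7.43 = 90.646 mm·m/s
Outflow: F_out = 7.74 × 2.55 = 19.737 mm·m/s
Steady-state rate R = (F_in − F_out)/L = (90.646 − 19.737) / 120000 m = 5.909e-04 mm/s.
R = 5.909e-04 × 3600 = 2.13 mm/hr.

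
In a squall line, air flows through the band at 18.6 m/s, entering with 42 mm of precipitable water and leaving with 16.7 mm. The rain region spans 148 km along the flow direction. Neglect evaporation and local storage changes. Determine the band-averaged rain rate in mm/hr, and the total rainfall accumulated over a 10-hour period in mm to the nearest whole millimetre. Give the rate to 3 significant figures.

R ≈ 11.4 mm/hr; total ≈ 114 mm

Column moisture flux per unit crosswind length is F = V × PW.
Inflow: F_in = 18.6 × 42 = 781.2 mm·m/s
Outflow: F_out = 18.6 × 16.7 = 310.62 mm·m/s
Steady-state rate R = (F_in − F_out)/L = (781.2 − 310.62) / 148000 m = 3.180e-03 mm/s.
R = 3.180e-03 × 3600 = 11.4 mm/hr.
Over 10 h: total = 11.4 × 10 = 114 mm.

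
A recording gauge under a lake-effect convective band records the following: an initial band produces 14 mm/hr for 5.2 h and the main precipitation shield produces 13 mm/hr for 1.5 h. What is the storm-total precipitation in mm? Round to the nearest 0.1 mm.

total ≈ 92.3 mm

Total = Σ Rᵢ Δtᵢ = 14 × 5.2 + 13 × 1.5
      = 72.8 + 19.5 = 92.3 mm.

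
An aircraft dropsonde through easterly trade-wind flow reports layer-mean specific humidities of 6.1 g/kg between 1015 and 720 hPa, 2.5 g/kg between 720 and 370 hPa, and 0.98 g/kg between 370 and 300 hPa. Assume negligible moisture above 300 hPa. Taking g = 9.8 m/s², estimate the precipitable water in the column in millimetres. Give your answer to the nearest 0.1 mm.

Precipitable water is the column-integrated vapour mass per unit area: PW = (1/g) Σ q̄ Δp, with q in kg/kg and Δp in Pa (1 kg/m² of water = 1 mm).
Layer 1015–720 hPa: Δp = 295 hPa = 29500 Pa, q̄ = 0.0061 kg/kg → 0.0061 × 29500 / 9.8 = 18.36 mm
Layer 720–370 hPa: Δp = 350 hPa = 35000 Pa, q̄ = 0.0025 kg/kg → 0.0025 × 35000 / 9.8 = 8.93 mm
Layer 370–300 hPa: Δp = 70 hPa = 7000 Pa, q̄ = 0.00098 kg/kg → 0.00098 × 7000 / 9.8 = 0.70 mm
PW = 18.36 + 8.93 + 0.70 = 27.99 ≈ 28.0 mm.

PW ≈ 28.0 mm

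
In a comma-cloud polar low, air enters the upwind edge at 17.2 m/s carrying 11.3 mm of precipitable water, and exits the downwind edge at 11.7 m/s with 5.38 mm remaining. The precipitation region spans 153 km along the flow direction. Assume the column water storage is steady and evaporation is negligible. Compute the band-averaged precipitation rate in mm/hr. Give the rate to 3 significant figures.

Column moisture flux per unit crosswind length is F = V × PW.
Inflow: F_in = 17.2 × 11.3 = 194.36 mm·m/s
Outflow: F_out = 11.7 × 5.38 = 62.946 mm·m/s
Steady-state rate R = (F_in − F_out)/L = (194.36 − 62.946) / 153000 m = 8.589e-04 mm/s.
R = 8.589e-04 × 3600 = 3.09 mm/hr.

R ≈ 3.09 mm/hr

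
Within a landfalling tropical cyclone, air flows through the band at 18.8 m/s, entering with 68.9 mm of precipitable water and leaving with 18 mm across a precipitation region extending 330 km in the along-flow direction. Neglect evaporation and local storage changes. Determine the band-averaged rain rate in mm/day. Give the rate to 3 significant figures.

Column moisture flux per unit crosswind length is F = V × PW.
Inflow: F_in = 18.8 × 68.9 = 1295.32 mm·m/s
Outflow: F_out = 18.8 × 18 = 338.4 mm·m/s
Steady-state rate R = (F_in − F_out)/L = (1295.32 − 338.4) / 330000 m = 2.900e-03 mm/s.
R = 2.900e-03 × 3600 × 24 = 251 mm/day.

R ≈ 251 mm/day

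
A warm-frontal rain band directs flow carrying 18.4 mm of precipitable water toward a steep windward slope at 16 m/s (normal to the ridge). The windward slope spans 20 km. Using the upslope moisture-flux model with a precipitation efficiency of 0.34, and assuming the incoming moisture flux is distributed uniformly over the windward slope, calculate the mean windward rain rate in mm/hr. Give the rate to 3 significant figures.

R ≈ 18.0 mm/hr

Incoming column moisture flux per unit ridge length: F = V × PW = 16 × 18.4 = 294.4 mm·m/s.
Spread over the 20 km slope with efficiency ε = 0.34: R = ε·F/W = 0.34 × 294.4 / 20000 m = 5.005e-03 mm/s.
R = 5.005e-03 × 3600 = 18.0 mm/hr.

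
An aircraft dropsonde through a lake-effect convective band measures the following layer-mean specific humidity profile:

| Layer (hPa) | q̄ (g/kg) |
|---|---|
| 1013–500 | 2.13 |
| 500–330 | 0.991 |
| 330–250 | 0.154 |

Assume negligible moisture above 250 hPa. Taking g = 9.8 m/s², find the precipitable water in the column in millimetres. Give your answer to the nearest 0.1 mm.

PW ≈ 13.0 mm

Precipitable water is the column-integrated vapour mass per unit area: PW = (1/g) Σ q̄ Δp, with q in kg/kg and Δp in Pa (1 kg/m² of water = 1 mm).
Layer 1013–500 hPa: Δp = 513 hPa = 51300 Pa, q̄ = 0.00213 kg/kg → 0.00213 × 51300 / 9.8 = 11.15 mm
Layer 500–330 hPa: Δp = 170 hPa = 17000 Pa, q̄ = 0.000991 kg/kg → 0.000991 × 17000 / 9.8 = 1.72 mm
Layer 330–250 hPa: Δp = 80 hPa = 8000 Pa, q̄ = 0.000154 kg/kg → 0.000154 × 8000 / 9.8 = 0.13 mm
PW = 11.15 + 1.72 + 0.13 = 13.00 ≈ 13.0 mm.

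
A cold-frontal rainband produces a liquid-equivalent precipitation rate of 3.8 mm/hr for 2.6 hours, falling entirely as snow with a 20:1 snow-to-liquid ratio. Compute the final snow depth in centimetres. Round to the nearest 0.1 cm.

snow depth ≈ 19.8 cm

Liquid-equivalent depth = 3.8 × 2.6 = 9.88 mm.
Snow depth = 9.88 mm × 20 = 197.6 mm = 19.8 cm.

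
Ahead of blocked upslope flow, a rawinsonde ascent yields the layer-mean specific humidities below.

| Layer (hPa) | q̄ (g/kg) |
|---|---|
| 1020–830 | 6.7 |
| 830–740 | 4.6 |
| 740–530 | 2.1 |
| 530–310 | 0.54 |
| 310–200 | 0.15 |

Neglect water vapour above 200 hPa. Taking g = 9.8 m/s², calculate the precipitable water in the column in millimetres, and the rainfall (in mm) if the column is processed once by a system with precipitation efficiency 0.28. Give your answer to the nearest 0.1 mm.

PW ≈ 23.1 mm; rainfall ≈ 6.5 mm

Precipitable water is the column-integrated vapour mass per unit area: PW = (1/g) Σ q̄ Δp, with q in kg/kg and Δp in Pa (1 kg/m² of water = 1 mm).
Layer 1020–830 hPa: Δp = 190 hPa = 19000 Pa, q̄ = 0.0067 kg/kg → 0.0067 × 19000 / 9.8 = 12.99 mm
Layer 830–740 hPa: Δp = 90 hPa = 9000 Pa, q̄ = 0.0046 kg/kg → 0.0046 × 9000 / 9.8 = 4.22 mm
Layer 740–530 hPa: Δp = 210 hPa = 21000 Pa, q̄ = 0.0021 kg/kg → 0.0021 × 21000 / 9.8 = 4.50 mm
Layer 530–310 hPa: Δp = 220 hPa = 22000 Pa, q̄ = 0.00054 kg/kg → 0.00054 × 22000 / 9.8 = 1.21 mm
Layer 310–200 hPa: Δp = 110 hPa = 11000 Pa, q̄ = 0.00015 kg/kg → 0.00015 × 11000 / 9.8 = 0.17 mm
PW = 12.99 + 4.22 + 4.50 + 1.21 + 0.17 = 23.09 ≈ 23.1 mm.
Rainfall = ε × PW = 0.28 × 23.1 = 6.5 mm.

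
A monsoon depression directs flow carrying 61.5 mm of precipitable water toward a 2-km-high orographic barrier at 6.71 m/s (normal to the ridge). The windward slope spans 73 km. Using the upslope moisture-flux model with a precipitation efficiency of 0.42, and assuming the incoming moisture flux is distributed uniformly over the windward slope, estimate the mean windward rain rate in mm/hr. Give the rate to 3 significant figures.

Incoming column moisture flux per unit ridge length: F = V × PW = 6.71 × 61.5 = 412.665 mm·m/s.
Spread over the 73 km slope with efficiency ε = 0.42: R = ε·F/W = 0.42 × 412.665 / 73000 m = 2.374e-03 mm/s.
R = 2.374e-03 × 3600 = 8.55 mm/hr.

R ≈ 8.55 mm/hr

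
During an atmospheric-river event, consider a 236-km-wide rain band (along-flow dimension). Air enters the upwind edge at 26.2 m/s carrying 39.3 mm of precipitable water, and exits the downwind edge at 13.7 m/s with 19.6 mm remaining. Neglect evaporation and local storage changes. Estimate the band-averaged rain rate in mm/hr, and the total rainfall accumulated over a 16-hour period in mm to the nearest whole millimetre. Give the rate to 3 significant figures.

Column moisture flux per unit crosswind length is F = V × PW.
Inflow: F_in = 26.2 × 39.3 = 1029.66 mm·m/s
Outflow: F_out = 13.7 × 19.6 = 268.52 mm·m/s
Steady-state rate R = (F_in − F_out)/L = (1029.66 − 268.52) / 236000 m = 3.225e-03 mm/s.
R = 3.225e-03 × 3600 = 11.6 mm/hr.
Over 16 h: total = 11.6 × 16 = 185.6 ≈ 186 mm.

R ≈ 11.6 mm/hr; total ≈ 186 mm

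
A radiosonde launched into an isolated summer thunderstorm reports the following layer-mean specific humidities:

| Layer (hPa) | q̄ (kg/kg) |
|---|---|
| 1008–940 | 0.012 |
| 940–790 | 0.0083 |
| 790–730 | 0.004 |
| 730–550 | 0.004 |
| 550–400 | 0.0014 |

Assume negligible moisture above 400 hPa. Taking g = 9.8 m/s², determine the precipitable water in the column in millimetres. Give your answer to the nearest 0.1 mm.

Precipitable water is the column-integrated vapour mass per unit area: PW = (1/g) Σ q̄ Δp, with q in kg/kg and Δp in Pa (1 kg/m² of water = 1 mm).
Layer 1008–940 hPa: Δp = 68 hPa = 6800 Pa, q̄ = 0.012 kg/kg → 0.012 × 6800 / 9.8 = 8.33 mm
Layer 940–790 hPa: Δp = 150 hPa = 15000 Pa, q̄ = 0.0083 kg/kg → 0.0083 × 15000 / 9.8 = 12.70 mm
Layer 790–730 hPa: Δp = 60 hPa = 6000 Pa, q̄ = 0.004 kg/kg → 0.004 × 6000 / 9.8 = 2.45 mm
Layer 730–550 hPa: Δp = 180 hPa = 18000 Pa, q̄ = 0.004 kg/kg → 0.004 × 18000 / 9.8 = 7.35 mm
Layer 550–400 hPa: Δp = 150 hPa = 15000 Pa, q̄ = 0.0014 kg/kg → 0.0014 × 15000 / 9.8 = 2.14 mm
PW = 8.33 + 12.70 + 2.45 + 7.35 + 2.14 = 32.97 ≈ 33.0 mm.

PW ≈ 33.0 mm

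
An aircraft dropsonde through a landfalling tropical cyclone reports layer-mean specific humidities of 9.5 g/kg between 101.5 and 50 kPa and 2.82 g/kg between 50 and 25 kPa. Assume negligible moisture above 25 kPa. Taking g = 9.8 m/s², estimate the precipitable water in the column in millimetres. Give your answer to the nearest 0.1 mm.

PW ≈ 57.1 mm

Precipitable water is the column-integrated vapour mass per unit area: PW = (1/g) Σ q̄ Δp, with q in kg/kg and Δp in Pa (1 kg/m² of water = 1 mm).
Layer 101.5–50 kPa: Δp = 515 hPa = 51500 Pa, q̄ = 0.0095 kg/kg → 0.0095 × 51500 / 9.8 = 49.92 mm
Layer 50–25 kPa: Δp = 250 hPa = 25000 Pa, q̄ = 0.00282 kg/kg → 0.00282 × 25000 / 9.8 = 7.19 mm
PW = 49.92 + 7.19 = 57.11 ≈ 57.1 mm.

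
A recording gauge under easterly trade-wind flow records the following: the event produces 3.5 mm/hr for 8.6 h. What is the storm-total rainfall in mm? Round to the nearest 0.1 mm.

Total = Σ Rᵢ Δtᵢ = 3.5 × 8.6
      = 30.1 = 30.1 mm.

total ≈ 30.1 mm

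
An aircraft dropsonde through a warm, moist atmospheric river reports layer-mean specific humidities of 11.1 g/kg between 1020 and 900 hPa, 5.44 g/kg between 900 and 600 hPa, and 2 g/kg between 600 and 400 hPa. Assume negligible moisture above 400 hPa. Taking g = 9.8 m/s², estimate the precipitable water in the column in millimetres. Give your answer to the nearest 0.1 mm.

PW ≈ 34.3 mm

Precipitable water is the column-integrated vapour mass per unit area: PW = (1/g) Σ q̄ Δp, with q in kg/kg and Δp in Pa (1 kg/m² of water = 1 mm).
Layer 1020–900 hPa: Δp = 120 hPa = 12000 Pa, q̄ = 0.0111 kg/kg → 0.0111 × 12000 / 9.8 = 13.59 mm
Layer 900–600 hPa: Δp = 300 hPa = 30000 Pa, q̄ = 0.00544 kg/kg → 0.00544 × 30000 / 9.8 = 16.65 mm
Layer 600–400 hPa: Δp = 200 hPa = 20000 Pa, q̄ = 0.002 kg/kg → 0.002 × 20000 / 9.8 = 4.08 mm
PW = 13.59 + 16.65 + 4.08 = 34.32 ≈ 34.3 mm.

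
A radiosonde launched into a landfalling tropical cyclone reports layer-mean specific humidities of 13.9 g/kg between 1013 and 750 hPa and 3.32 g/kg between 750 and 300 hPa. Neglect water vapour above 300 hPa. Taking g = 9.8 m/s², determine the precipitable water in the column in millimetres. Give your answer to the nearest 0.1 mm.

Precipitable water is the column-integrated vapour mass per unit area: PW = (1/g) Σ q̄ Δp, with q in kg/kg and Δp in Pa (1 kg/m² of water = 1 mm).
Layer 1013–750 hPa: Δp = 263 hPa = 26300 Pa, q̄ = 0.0139 kg/kg → 0.0139 × 26300 / 9.8 = 37.30 mm
Layer 750–300 hPa: Δp = 450 hPa = 45000 Pa, q̄ = 0.00332 kg/kg → 0.00332 × 45000 / 9.8 = 15.24 mm
PW = 37.30 + 15.24 = 52.54 ≈ 52.5 mm.

PW ≈ 52.5 mm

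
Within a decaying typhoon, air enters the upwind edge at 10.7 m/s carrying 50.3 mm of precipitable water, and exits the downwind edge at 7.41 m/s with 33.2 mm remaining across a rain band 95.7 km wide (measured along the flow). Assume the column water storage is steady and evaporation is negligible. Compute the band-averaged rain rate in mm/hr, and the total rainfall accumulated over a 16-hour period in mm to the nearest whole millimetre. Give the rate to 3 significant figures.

R ≈ 11.0 mm/hr; total ≈ 176 mm

Column moisture flux per unit crosswind length is F = V × PW.
Inflow: F_in = 10.7 × 50.3 = 538.21 mm·m/s
Outflow: F_out = 7.41 × 33.2 = 246.012 mm·m/s
Steady-state rate R = (F_in − F_out)/L = (538.21 − 246.012) / 95700 m = 3.053e-03 mm/s.
R = 3.053e-03 × 3600 = 11.0 mm/hr.
Over 16 h: total = 11.0 × 16 = 176 mm.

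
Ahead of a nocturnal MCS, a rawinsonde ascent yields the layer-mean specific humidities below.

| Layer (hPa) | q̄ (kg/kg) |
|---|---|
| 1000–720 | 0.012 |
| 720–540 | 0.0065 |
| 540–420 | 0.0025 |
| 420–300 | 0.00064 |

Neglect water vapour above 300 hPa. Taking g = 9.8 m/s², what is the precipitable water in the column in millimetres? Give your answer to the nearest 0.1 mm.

PW ≈ 50.1 mm

Precipitable water is the column-integrated vapour mass per unit area: PW = (1/g) Σ q̄ Δp, with q in kg/kg and Δp in Pa (1 kg/m² of water = 1 mm).
Layer 1000–720 hPa: Δp = 280 hPa = 28000 Pa, q̄ = 0.012 kg/kg → 0.012 × 28000 / 9.8 = 34.29 mm
Layer 720–540 hPa: Δp = 180 hPa = 18000 Pa, q̄ = 0.0065 kg/kg → 0.0065 × 18000 / 9.8 = 11.94 mm
Layer 540–420 hPa: Δp = 120 hPa = 12000 Pa, q̄ = 0.0025 kg/kg → 0.0025 × 12000 / 9.8 = 3.06 mm
Layer 420–300 hPa: Δp = 120 hPa = 12000 Pa, q̄ = 0.00064 kg/kg → 0.00064 × 12000 / 9.8 = 0.78 mm
PW = 34.29 + 11.94 + 3.06 + 0.78 = 50.07 ≈ 50.1 mm.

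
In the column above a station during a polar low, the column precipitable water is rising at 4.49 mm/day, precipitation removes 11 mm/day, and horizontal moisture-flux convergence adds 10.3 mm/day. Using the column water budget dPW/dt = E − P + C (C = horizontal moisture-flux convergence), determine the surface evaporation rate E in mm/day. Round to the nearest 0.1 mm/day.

E ≈ 5.2 mm/day

dPW/dt = +4.49 mm/day.
E = dPW/dt + P − C = (+4.49) + 11 − (10.3) = 5.2 mm/day.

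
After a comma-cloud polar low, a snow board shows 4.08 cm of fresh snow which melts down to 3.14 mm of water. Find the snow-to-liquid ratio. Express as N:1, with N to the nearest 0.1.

Ratio = snow depth / SWE = 40.8 mm / 3.14 mm = 13.0, i.e. 13.0:1.

ratio ≈ 13.0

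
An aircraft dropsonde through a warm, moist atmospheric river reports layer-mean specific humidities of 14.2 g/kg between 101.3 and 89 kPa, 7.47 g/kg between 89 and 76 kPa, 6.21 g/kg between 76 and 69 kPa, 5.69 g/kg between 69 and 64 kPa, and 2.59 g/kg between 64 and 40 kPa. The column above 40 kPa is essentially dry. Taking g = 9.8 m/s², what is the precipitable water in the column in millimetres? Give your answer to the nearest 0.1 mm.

Precipitable water is the column-integrated vapour mass per unit area: PW = (1/g) Σ q̄ Δp, with q in kg/kg and Δp in Pa (1 kg/m² of water = 1 mm).
Layer 101.3–89 kPa: Δp = 123 hPa = 12300 Pa, q̄ = 0.0142 kg/kg → 0.0142 × 12300 / 9.8 = 17.82 mm
Layer 89–76 kPa: Δp = 130 hPa = 13000 Pa, q̄ = 0.00747 kg/kg → 0.00747 × 13000 / 9.8 = 9.91 mm
Layer 76–69 kPa: Δp = 70 hPa = 7000 Pa, q̄ = 0.00621 kg/kg → 0.00621 × 7000 / 9.8 = 4.44 mm
Layer 69–64 kPa: Δp = 50 hPa = 5000 Pa, q̄ = 0.00569 kg/kg → 0.00569 × 5000 / 9.8 = 2.90 mm
Layer 64–40 kPa: Δp = 240 hPa = 24000 Pa, q̄ = 0.00259 kg/kg → 0.00259 × 24000 / 9.8 = 6.34 mm
PW = 17.82 + 9.91 + 4.44 + 2.90 + 6.34 = 41.41 ≈ 41.4 mm.

PW ≈ 41.4 mm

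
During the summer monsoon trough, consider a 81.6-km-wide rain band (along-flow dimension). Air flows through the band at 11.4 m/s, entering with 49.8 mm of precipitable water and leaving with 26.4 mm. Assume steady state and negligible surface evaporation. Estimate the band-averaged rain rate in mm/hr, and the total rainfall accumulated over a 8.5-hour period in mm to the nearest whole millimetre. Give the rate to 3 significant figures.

R ≈ 11.8 mm/hr; total ≈ 100 mm

Column moisture flux per unit crosswind length is F = V × PW.
Inflow: F_in = 11.4 × 49.8 = 567.72 mm·m/s
Outflow: F_out = 11.4 × 26.4 = 300.96 mm·m/s
Steady-state rate R = (F_in − F_out)/L = (567.72 − 300.96) / 81600 m = 3.269e-03 mm/s.
R = 3.269e-03 × 3600 = 11.8 mm/hr.
Over 8.5 h: total = 11.8 × 8.5 = 100.3 ≈ 100 mm.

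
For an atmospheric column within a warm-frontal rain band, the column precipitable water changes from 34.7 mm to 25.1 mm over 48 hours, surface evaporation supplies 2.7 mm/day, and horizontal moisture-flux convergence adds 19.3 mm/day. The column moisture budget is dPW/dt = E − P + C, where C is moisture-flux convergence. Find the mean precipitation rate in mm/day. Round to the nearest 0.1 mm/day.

dPW/dt = (25.1 − 34.7) mm / (48/24 day) = -4.800 mm/day.
P = E + C − dPW/dt = 2.7 + (19.3) − (-4.800) = 26.8 mm/day.

P ≈ 26.8 mm/day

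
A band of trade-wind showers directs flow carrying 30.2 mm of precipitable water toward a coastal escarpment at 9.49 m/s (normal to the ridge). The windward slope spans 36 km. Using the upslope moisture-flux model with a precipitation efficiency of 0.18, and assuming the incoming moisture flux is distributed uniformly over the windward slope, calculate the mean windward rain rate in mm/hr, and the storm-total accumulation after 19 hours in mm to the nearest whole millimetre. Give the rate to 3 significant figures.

R ≈ 5.16 mm/hr; total ≈ 98 mm

Incoming column moisture flux per unit ridge length: F = V × PW = 9.49 × 30.2 = 286.598 mm·m/s.
Spread over the 36 km slope with efficiency ε = 0.18: R = ε·F/W = 0.18 × 286.598 / 36000 m = 1.433e-03 mm/s.
R = 1.433e-03 × 3600 = 5.16 mm/hr.
Over 19 h: total = 5.16 × 19 = 98.04 ≈ 98 mm.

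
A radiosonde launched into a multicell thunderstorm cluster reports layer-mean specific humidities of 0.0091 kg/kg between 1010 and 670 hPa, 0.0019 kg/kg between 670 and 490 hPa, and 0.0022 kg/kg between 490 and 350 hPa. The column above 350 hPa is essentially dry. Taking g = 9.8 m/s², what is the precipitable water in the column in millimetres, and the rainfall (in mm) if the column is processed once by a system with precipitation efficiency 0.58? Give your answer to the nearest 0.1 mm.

PW ≈ 38.2 mm; rainfall ≈ 22.2 mm

Precipitable water is the column-integrated vapour mass per unit area: PW = (1/g) Σ q̄ Δp, with q in kg/kg and Δp in Pa (1 kg/m² of water = 1 mm).
Layer 1010–670 hPa: Δp = 340 hPa = 34000 Pa, q̄ = 0.0091 kg/kg → 0.0091 × 34000 / 9.8 = 31.57 mm
Layer 670–490 hPa: Δp = 180 hPa = 18000 Pa, q̄ = 0.0019 kg/kg → 0.0019 × 18000 / 9.8 = 3.49 mm
Layer 490–350 hPa: Δp = 140 hPa = 14000 Pa, q̄ = 0.0022 kg/kg → 0.0022 × 14000 / 9.8 = 3.14 mm
PW = 31.57 + 3.49 + 3.14 = 38.20 ≈ 38.2 mm.
Rainfall = ε × PW = 0.58 × 38.2 = 22.2 mm.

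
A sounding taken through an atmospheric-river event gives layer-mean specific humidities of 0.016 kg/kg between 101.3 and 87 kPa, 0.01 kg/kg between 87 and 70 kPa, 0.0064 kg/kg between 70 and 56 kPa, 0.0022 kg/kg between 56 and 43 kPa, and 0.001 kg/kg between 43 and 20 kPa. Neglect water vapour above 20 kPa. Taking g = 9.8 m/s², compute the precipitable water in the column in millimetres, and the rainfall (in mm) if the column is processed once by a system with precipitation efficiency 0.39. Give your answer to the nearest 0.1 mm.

PW ≈ 55.1 mm; rainfall ≈ 21.5 mm

Precipitable water is the column-integrated vapour mass per unit area: PW = (1/g) Σ q̄ Δp, with q in kg/kg and Δp in Pa (1 kg/m² of water = 1 mm).
Layer 101.3–87 kPa: Δp = 143 hPa = 14300 Pa, q̄ = 0.016 kg/kg → 0.016 × 14300 / 9.8 = 23.35 mm
Layer 87–70 kPa: Δp = 170 hPa = 17000 Pa, q̄ = 0.01 kg/kg → 0.01 × 17000 / 9.8 = 17.35 mm
Layer 70–56 kPa: Δp = 140 hPa = 14000 Pa, q̄ = 0.0064 kg/kg → 0.0064 × 14000 / 9.8 = 9.14 mm
Layer 56–43 kPa: Δp = 130 hPa = 13000 Pa, q̄ = 0.0022 kg/kg → 0.0022 × 13000 / 9.8 = 2.92 mm
Layer 43–20 kPa: Δp = 230 hPa = 23000 Pa, q̄ = 0.001 kg/kg → 0.001 × 23000 / 9.8 = 2.35 mm
PW = 23.35 + 17.35 + 9.14 + 2.92 + 2.35 = 55.11 ≈ 55.1 mm.
Rainfall = ε × PW = 0.39 × 55.1 = 21.5 mm.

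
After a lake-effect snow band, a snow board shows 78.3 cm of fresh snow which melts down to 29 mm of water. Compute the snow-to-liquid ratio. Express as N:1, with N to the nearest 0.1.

ratio ≈ 27.0

Ratio = snow depth / SWE = 783 mm / 29 mm = 27.0, i.e. 27.0:1.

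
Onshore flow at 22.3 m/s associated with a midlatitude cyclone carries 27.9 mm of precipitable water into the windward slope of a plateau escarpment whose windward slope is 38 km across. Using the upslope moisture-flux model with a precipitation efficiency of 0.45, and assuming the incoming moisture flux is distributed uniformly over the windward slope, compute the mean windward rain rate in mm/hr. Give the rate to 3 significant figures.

R ≈ 26.5 mm/hr

Incoming column moisture flux per unit ridge length: F = V × PW = 22.3 × 27.9 = 622.17 mm·m/s.
Spread over the 38 km slope with efficiency ε = 0.45: R = ε·F/W = 0.45 × 622.17 / 38000 m = 7.368e-03 mm/s.
R = 7.368e-03 × 3600 = 26.5 mm/hr.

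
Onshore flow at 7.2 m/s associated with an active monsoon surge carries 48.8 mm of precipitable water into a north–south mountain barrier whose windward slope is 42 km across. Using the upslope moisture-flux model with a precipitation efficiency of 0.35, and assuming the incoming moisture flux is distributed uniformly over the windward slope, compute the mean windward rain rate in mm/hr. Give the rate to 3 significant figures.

R ≈ 10.5 mm/hr

Incoming column moisture flux per unit ridge length: F = V × PW = 7.2 × 48.8 = 351.36 mm·m/s.
Spread over the 42 km slope with efficiency ε = 0.35: R = ε·F/W = 0.35 × 351.36 / 42000 m = 2.928e-03 mm/s.
R = 2.928e-03 × 3600 = 10.5 mm/hr.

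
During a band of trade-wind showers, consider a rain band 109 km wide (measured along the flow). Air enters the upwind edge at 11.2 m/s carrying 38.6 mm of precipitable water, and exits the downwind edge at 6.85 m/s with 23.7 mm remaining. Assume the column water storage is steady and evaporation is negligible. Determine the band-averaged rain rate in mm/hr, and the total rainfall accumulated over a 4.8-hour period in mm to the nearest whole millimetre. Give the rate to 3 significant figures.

R ≈ 8.92 mm/hr; total ≈ 43 mm

Column moisture flux per unit crosswind length is F = V × PW.
Inflow: F_in = 11.2 × 38.6 = 432.32 mm·m/s
Outflow: F_out = 6.85 × 23.7 = 162.345 mm·m/s
Steady-state rate R = (F_in − F_out)/L = (432.32 − 162.345) / 109000 m = 2.477e-03 mm/s.
R = 2.477e-03 × 3600 = 8.92 mm/hr.
Over 4.8 h: total = 8.92 × 4.8 = 42.816 ≈ 43 mm.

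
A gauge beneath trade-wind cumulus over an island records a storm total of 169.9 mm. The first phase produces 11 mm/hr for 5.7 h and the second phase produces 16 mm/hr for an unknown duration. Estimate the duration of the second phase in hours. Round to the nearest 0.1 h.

Known phases: 11 × 5.7 = 62.7 mm.
Remaining depth = 169.9 − 62.7 = 107.2 mm.
Duration = 107.2 / 16 = 6.7 h.

duration ≈ 6.7 h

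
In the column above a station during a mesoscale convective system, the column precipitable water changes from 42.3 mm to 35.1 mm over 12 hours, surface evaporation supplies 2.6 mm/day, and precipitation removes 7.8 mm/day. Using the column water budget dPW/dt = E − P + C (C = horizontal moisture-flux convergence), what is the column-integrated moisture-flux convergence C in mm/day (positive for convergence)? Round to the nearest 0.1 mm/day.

dPW/dt = (35.1 − 42.3) mm / (12/24 day) = -14.400 mm/day.
C = dPW/dt − E + P = (-14.400) − 2.6 + 7.8 = -9.2 mm/day.

C ≈ -9.2 mm/day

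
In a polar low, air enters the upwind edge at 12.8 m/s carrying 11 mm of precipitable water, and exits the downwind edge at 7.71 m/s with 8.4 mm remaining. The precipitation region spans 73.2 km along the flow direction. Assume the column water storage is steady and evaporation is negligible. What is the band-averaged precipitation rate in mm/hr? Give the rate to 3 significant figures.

Column moisture flux per unit crosswind length is F = V × PW.
Inflow: F_in = 12.8 × 11 = 140.8 mm·m/s
Outflow: F_out = 7.71 × 8.4 = 64.764 mm·m/s
Steady-state rate R = (F_in − F_out)/L = (140.8 − 64.764) / 73200 m = 1.039e-03 mm/s.
R = 1.039e-03 × 3600 = 3.74 mm/hr.

R ≈ 3.74 mm/hr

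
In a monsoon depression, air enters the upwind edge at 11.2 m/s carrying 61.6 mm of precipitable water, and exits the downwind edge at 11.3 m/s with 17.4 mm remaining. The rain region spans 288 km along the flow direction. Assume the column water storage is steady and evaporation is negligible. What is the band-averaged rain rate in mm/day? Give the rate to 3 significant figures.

Column moisture flux per unit crosswind length is F = V × PW.
Inflow: F_in = 11.2 × 61.6 = 689.92 mm·m/s
Outflow: F_out = 11.3 × 17.4 = 196.62 mm·m/s
Steady-state rate R = (F_in − F_out)/L = (689.92 − 196.62) / 288000 m = 1.713e-03 mm/s.
R = 1.713e-03 × 3600 × 24 = 148 mm/day.

R ≈ 148 mm/day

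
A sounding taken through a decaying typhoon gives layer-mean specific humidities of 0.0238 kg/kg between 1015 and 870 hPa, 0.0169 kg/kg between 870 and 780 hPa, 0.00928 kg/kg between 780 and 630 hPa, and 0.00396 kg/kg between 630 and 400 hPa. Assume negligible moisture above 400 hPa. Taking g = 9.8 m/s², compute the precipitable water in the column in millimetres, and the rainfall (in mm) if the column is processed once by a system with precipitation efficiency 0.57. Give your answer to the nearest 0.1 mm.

PW ≈ 74.2 mm; rainfall ≈ 42.3 mm

Precipitable water is the column-integrated vapour mass per unit area: PW = (1/g) Σ q̄ Δp, with q in kg/kg and Δp in Pa (1 kg/m² of water = 1 mm).
Layer 1015–870 hPa: Δp = 145 hPa = 14500 Pa, q̄ = 0.0238 kg/kg → 0.0238 × 14500 / 9.8 = 35.21 mm
Layer 870–780 hPa: Δp = 90 hPa = 9000 Pa, q̄ = 0.0169 kg/kg → 0.0169 × 9000 / 9.8 = 15.52 mm
Layer 780–630 hPa: Δp = 150 hPa = 15000 Pa, q̄ = 0.00928 kg/kg → 0.00928 × 15000 / 9.8 = 14.20 mm
Layer 630–400 hPa: Δp = 230 hPa = 23000 Pa, q̄ = 0.00396 kg/kg → 0.00396 × 23000 / 9.8 = 9.29 mm
PW = 35.21 + 15.52 + 14.20 + 9.29 = 74.22 ≈ 74.2 mm.
Rainfall = ε × PW = 0.57 × 74.2 = 42.3 mm.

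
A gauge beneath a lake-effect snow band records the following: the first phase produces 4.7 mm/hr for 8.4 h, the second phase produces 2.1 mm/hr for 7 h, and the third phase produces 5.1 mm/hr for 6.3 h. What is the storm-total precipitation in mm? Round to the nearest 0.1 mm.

total ≈ 86.3 mm

Total = Σ Rᵢ Δtᵢ = 4.7 × 8.4 + 2.1 × 7 + 5.1 × 6.3
      = 39.48 + 14.7 + 32.13 = 86.3 mm.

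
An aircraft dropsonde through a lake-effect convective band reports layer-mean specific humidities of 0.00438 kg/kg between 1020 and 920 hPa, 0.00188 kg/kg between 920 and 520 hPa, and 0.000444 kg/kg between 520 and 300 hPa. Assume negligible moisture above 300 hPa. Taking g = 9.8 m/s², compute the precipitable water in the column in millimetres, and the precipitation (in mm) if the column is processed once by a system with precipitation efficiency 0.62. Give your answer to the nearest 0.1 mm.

Precipitable water is the column-integrated vapour mass per unit area: PW = (1/g) Σ q̄ Δp, with q in kg/kg and Δp in Pa (1 kg/m² of water = 1 mm).
Layer 1020–920 hPa: Δp = 100 hPa = 10000 Pa, q̄ = 0.00438 kg/kg → 0.00438 × 10000 / 9.8 = 4.47 mm
Layer 920–520 hPa: Δp = 400 hPa = 40000 Pa, q̄ = 0.00188 kg/kg → 0.00188 × 40000 / 9.8 = 7.67 mm
Layer 520–300 hPa: Δp = 220 hPa = 22000 Pa, q̄ = 0.000444 kg/kg → 0.000444 × 22000 / 9.8 = 1.00 mm
PW = 4.47 + 7.67 + 1.00 = 13.14 ≈ 13.1 mm.
Precipitation = ε × PW = 0.62 × 13.1 = 8.1 mm.

PW ≈ 13.1 mm; precipitation ≈ 8.1 mm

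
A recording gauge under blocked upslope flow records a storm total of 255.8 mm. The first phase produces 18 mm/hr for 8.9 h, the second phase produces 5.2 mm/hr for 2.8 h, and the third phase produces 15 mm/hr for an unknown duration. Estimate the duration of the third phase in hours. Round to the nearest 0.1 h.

duration ≈ 5.4 h

Known phases: 18 × 8.9 + 5.2 × 2.8 = 160.2 + 14.56 = 174.76 mm.
Remaining depth = 255.8 − 174.76 = 81.04 mm.
Duration = 81.04 / 15 = 5.4 h.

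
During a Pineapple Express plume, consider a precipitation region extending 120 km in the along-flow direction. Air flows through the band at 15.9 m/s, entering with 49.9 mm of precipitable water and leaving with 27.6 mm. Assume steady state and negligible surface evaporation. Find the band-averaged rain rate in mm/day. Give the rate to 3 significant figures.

Column moisture flux per unit crosswind length is F = V × PW.
Inflow: F_in = 15.9 × 49.9 = 793.41 mm·m/s
Outflow: F_out = 15.9 × 27.6 = 438.84 mm·m/s
Steady-state rate R = (F_in − F_out)/L = (793.41 − 438.84) / 120000 m = 2.955e-03 mm/s.
R = 2.955e-03 × 3600 × 24 = 255 mm/day.

R ≈ 255 mm/day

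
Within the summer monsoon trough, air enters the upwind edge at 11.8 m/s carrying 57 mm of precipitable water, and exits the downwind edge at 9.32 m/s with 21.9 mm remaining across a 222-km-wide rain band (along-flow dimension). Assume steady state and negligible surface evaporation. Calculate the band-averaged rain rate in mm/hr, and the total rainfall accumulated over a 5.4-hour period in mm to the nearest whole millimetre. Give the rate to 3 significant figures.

Column moisture flux per unit crosswind length is F = V × PW.
Inflow: F_in = 11.8 × 57 = 672.6 mm·m/s
Outflow: F_out = 9.32 × 21.9 = 204.108 mm·m/s
Steady-state rate R = (F_in − F_out)/L = (672.6 − 204.108) / 222000 m = 2.110e-03 mm/s.
R = 2.110e-03 × 3600 = 7.60 mm/hr.
Over 5.4 h: total = 7.60 × 5.4 = 41.04 ≈ 41 mm.

R ≈ 7.60 mm/hr; total ≈ 41 mm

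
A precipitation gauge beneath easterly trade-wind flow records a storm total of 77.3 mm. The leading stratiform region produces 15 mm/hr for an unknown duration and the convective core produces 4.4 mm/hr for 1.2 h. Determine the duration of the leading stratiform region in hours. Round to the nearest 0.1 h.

Known phases: 4.4 × 1.2 = 5.28 mm.
Remaining depth = 77.3 − 5.28 = 72.02 mm.
Duration = 72.02 / 15 = 4.8 h.

duration ≈ 4.8 h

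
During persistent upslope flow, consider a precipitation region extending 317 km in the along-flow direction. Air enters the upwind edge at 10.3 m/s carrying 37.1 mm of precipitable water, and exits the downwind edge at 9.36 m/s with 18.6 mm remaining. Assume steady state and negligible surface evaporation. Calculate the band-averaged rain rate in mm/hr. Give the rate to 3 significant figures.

R ≈ 2.36 mm/hr

Column moisture flux per unit crosswind length is F = V × PW.
Inflow: F_in = 10.3 × 37.1 = 382.13 mm·m/s
Outflow: F_out = 9.36 × 18.6 = 174.096 mm·m/s
Steady-state rate R = (F_in − F_out)/L = (382.13 − 174.096) / 317000 m = 6.563e-04 mm/s.
R = 6.563e-04 × 3600 = 2.36 mm/hr.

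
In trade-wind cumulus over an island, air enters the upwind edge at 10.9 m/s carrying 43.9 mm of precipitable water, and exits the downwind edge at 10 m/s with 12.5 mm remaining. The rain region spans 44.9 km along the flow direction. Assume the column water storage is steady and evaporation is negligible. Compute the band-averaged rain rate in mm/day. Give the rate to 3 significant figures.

R ≈ 680 mm/day

Column moisture flux per unit crosswind length is F = V × PW.
Inflow: F_in = 10.9 × 43.9 = 478.51 mm·m/s
Outflow: F_out = 10 × 12.5 = 125 mm·m/s
Steady-state rate R = (F_in − F_out)/L = (478.51 − 125) / 44900 m = 7.873e-03 mm/s.
R = 7.873e-03 × 3600 × 24 = 680 mm/day.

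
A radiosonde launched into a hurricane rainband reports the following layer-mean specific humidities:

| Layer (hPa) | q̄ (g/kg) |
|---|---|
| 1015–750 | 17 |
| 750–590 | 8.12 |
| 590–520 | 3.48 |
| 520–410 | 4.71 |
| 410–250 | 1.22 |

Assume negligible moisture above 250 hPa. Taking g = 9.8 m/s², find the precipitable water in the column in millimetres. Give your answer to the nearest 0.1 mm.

Precipitable water is the column-integrated vapour mass per unit area: PW = (1/g) Σ q̄ Δp, with q in kg/kg and Δp in Pa (1 kg/m² of water = 1 mm).
Layer 1015–750 hPa: Δp = 265 hPa = 26500 Pa, q̄ = 0.017 kg/kg → 0.017 × 26500 / 9.8 = 45.97 mm
Layer 750–590 hPa: Δp = 160 hPa = 16000 Pa, q̄ = 0.00812 kg/kg → 0.00812 × 16000 / 9.8 = 13.26 mm
Layer 590–520 hPa: Δp = 70 hPa = 7000 Pa, q̄ = 0.00348 kg/kg → 0.00348 × 7000 / 9.8 = 2.49 mm
Layer 520–410 hPa: Δp = 110 hPa = 11000 Pa, q̄ = 0.00471 kg/kg → 0.00471 × 11000 / 9.8 = 5.29 mm
Layer 410–250 hPa: Δp = 160 hPa = 16000 Pa, q̄ = 0.00122 kg/kg → 0.00122 × 16000 / 9.8 = 1.99 mm
PW = 45.97 + 13.26 + 2.49 + 5.29 + 1.99 = 69.00 ≈ 69.0 mm.

PW ≈ 69.0 mm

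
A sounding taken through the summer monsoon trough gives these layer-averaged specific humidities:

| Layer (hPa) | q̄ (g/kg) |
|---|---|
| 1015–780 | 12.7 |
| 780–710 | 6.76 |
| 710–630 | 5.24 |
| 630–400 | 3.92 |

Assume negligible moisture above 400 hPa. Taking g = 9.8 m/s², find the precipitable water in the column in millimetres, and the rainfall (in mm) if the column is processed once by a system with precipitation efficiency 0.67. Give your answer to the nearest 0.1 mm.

PW ≈ 48.8 mm; rainfall ≈ 32.7 mm

Precipitable water is the column-integrated vapour mass per unit area: PW = (1/g) Σ q̄ Δp, with q in kg/kg and Δp in Pa (1 kg/m² of water = 1 mm).
Layer 1015–780 hPa: Δp = 235 hPa = 23500 Pa, q̄ = 0.0127 kg/kg → 0.0127 × 23500 / 9.8 = 30.45 mm
Layer 780–710 hPa: Δp = 70 hPa = 7000 Pa, q̄ = 0.00676 kg/kg → 0.00676 × 7000 / 9.8 = 4.83 mm
Layer 710–630 hPa: Δp = 80 hPa = 8000 Pa, q̄ = 0.00524 kg/kg → 0.00524 × 8000 / 9.8 = 4.28 mm
Layer 630–400 hPa: Δp = 230 hPa = 23000 Pa, q̄ = 0.00392 kg/kg → 0.00392 × 23000 / 9.8 = 9.20 mm
PW = 30.45 + 4.83 + 4.28 + 9.20 = 48.76 ≈ 48.8 mm.
Rainfall = ε × PW = 0.67 × 48.8 = 32.7 mm.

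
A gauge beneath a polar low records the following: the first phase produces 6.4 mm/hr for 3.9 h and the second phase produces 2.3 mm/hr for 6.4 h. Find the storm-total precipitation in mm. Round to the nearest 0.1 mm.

total ≈ 39.7 mm

Total = Σ Rᵢ Δtᵢ = 6.4 × 3.9 + 2.3 × 6.4
      = 24.96 + 14.72 = 39.7 mm.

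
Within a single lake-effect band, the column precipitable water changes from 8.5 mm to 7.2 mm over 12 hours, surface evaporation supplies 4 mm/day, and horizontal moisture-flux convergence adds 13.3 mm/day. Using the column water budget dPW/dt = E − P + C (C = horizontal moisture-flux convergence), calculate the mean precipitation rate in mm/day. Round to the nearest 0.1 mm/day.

dPW/dt = (7.2 − 8.5) mm / (12/24 day) = -2.600 mm/day.
P = E + C − dPW/dt = 4 + (13.3) − (-2.600) = 19.9 mm/day.

P ≈ 19.9 mm/day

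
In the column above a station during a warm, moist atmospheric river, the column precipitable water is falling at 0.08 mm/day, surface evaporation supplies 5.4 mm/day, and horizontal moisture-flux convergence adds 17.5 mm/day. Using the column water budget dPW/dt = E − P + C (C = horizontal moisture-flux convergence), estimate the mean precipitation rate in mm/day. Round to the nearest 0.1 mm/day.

P ≈ 23.0 mm/day

dPW/dt = -0.08 mm/day.
P = E + C − dPW/dt = 5.4 + (17.5) − (-0.08) = 23.0 mm/day.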